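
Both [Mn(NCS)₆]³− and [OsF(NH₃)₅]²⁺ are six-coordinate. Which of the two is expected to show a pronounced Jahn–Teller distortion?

[Mn(NCS)₆]³−: Each isothiocyanate is −1; balancing the −3 overall charge requires Mn(III). Group 7 minus oxidation state 3 gives a d⁴ configuration. Isothiocyanate is a weak-field ligand for a first-row metal, so the complex is high-spin. The t₂g³e_g¹ (high-spin) configuration has an unevenly filled e_g set; the Jahn–Teller theorem predicts a tetragonal distortion (typically axial elongation) to lift the degeneracy.
[OsF(NH₃)₅]²⁺: Ligand charges: each fluoride is −1; ammonia is neutral. With an overall charge of +2 the osmium centre must be in the +3 oxidation state. Group 8 minus oxidation state 3 gives a d⁵ configuration. A 5d ion has a large Δₒ and is invariably low-spin. The d⁵ configuration leaves the e_g set evenly filled (or empty) — no strong Jahn–Teller driving force.

[Mn(NCS)₆]³−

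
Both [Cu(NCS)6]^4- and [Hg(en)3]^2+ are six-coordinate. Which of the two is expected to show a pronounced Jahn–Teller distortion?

[Cu(NCS)6]^4-

[Cu(NCS)6]^4-: Ligand charges: each isothiocyanate is −1. With an overall charge of −4 the copper centre must be in the +2 oxidation state. Group 11 minus oxidation state 2 gives a d⁹ configuration. The t₂g⁶e_g³ configuration has an unevenly filled e_g set; the Jahn–Teller theorem predicts a tetragonal distortion (typically axial elongation) to lift the degeneracy.
[Hg(en)3]^2+: Ligand charges: ethylenediamine is neutral. With an overall charge of +2 the mercury centre must be in the +2 oxidation state. Group 12 minus oxidation state 2 gives a d¹⁰ configuration. The d¹⁰ configuration leaves the e_g set evenly filled (or empty) — no strong Jahn–Teller driving force.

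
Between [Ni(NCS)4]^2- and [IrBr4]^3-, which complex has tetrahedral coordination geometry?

[Ni(NCS)4]^2-

For [Ni(NCS)4]^2-: Summing ligand charges against the −2 overall charge gives an oxidation state of +2 for nickel. Nickel is a group-10 element; Ni(II) is therefore d⁸. Isothiocyanate is a weak-field ligand. With weak-field ligands the CFSE gain from square planar is small, so a 3d d⁸ ion takes the sterically preferred tetrahedral geometry. → tetrahedral.
For [IrBr4]^3-: Each bromide is −1; balancing the −3 overall charge requires Ir(I). Group 9 minus oxidation state 1 gives a d⁸ configuration. A 5d d⁸ ion has a large crystal-field splitting; square planar leaves the high-energy d_{x²−y²} orbital empty and maximises CFSE. → square planar.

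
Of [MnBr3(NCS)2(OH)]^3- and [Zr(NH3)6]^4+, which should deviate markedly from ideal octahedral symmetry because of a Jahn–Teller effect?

[MnBr3(NCS)2(OH)]^3-

[MnBr3(NCS)2(OH)]^3-: Each bromide is −1; each isothiocyanate is −1; each hydroxide is −1; balancing the −3 overall charge requires Mn(III). Manganese is a group-7 element; Mn(III) is therefore d⁴. Bromide, hydroxide, and isothiocyanate are weak-field ligands for a first-row metal, so the complex is high-spin. The t₂g³e_g¹ (high-spin) configuration has an unevenly filled e_g set; the Jahn–Teller theorem predicts a tetragonal distortion (typically axial elongation) to lift the degeneracy.
[Zr(NH3)6]^4+: Summing ligand charges against the +4 overall charge gives an oxidation state of +4 for zirconium. Group 4 minus oxidation state 4 gives a d⁰ configuration. The d⁰ configuration leaves the e_g set evenly filled (or empty) — no strong Jahn–Teller driving force.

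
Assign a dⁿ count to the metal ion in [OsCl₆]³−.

Each chloride is −1; balancing the −3 overall charge requires Os(III).
Group 8 minus oxidation state 3 gives a d⁵ configuration.

d5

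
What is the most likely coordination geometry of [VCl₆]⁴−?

octahedral

Ligand charges: each chloride is −1. With an overall charge of −4 the vanadium centre must be in the +2 oxidation state.
Vanadium is a group-5 element; V(II) is therefore d³.
With 6 monodentate ligands the coordination number is 6.
Six donors around a single metal centre give an octahedral coordination sphere.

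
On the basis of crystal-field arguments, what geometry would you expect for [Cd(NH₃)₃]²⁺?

Summing ligand charges against the +2 overall charge gives an oxidation state of +2 for cadmium.
Cadmium is a group-12 element; Cd(II) is therefore d¹⁰.
With 3 monodentate ligands the coordination number is 3.
Three ligands around a d¹⁰ centre minimise repulsion in a trigonal-planar arrangement.

trigonal planar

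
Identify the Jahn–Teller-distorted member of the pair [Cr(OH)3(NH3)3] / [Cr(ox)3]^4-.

[Cr(OH)3(NH3)3]: Ligand charges: each hydroxide is −1; ammonia is neutral. With an overall charge of 0 the chromium centre must be in the +3 oxidation state. Cr sits in group 6, so the d-electron count is 6 − 3 = 3. The d³ configuration leaves the e_g set evenly filled (or empty) — no strong Jahn–Teller driving force.
[Cr(ox)3]^4-: Ligand charges: each oxalate is −2. With an overall charge of −4 the chromium centre must be in the +2 oxidation state. Chromium is a group-6 element; Cr(II) is therefore d⁴. Oxalate is a weak-field ligand for a first-row metal, so the complex is high-spin. The t₂g³e_g¹ (high-spin) configuration has an unevenly filled e_g set; the Jahn–Teller theorem predicts a tetragonal distortion (typically axial elongation) to lift the degeneracy.

[Cr(ox)3]^4-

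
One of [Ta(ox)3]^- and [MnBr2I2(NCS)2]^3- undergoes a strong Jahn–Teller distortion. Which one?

[MnBr2I2(NCS)2]^3-

[Ta(ox)3]^-: Each oxalate is −2; balancing the −1 overall charge requires Ta(V). Ta sits in group 5, so the d-electron count is 5 − 5 = 0. The d⁰ configuration leaves the e_g set evenly filled (or empty) — no strong Jahn–Teller driving force.
[MnBr2I2(NCS)2]^3-: Each bromide is −1; each iodide is −1; each isothiocyanate is −1; balancing the −3 overall charge requires Mn(III). Group 7 minus oxidation state 3 gives a d⁴ configuration. Bromide, iodide, and isothiocyanate are weak-field ligands for a first-row metal, so the complex is high-spin. The t₂g³e_g¹ (high-spin) configuration has an unevenly filled e_g set; the Jahn–Teller theorem predicts a tetragonal distortion (typically axial elongation) to lift the degeneracy.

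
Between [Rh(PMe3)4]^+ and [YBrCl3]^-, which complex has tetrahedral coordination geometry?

For [Rh(PMe3)4]^+: Summing ligand charges against the +1 overall charge gives an oxidation state of +1 for rhodium. Rh sits in group 9, so the d-electron count is 9 − 1 = 8. A 4d d⁸ ion has a large crystal-field splitting; square planar leaves the high-energy d_{x²−y²} orbital empty and maximises CFSE. → square planar.
For [YBrCl3]^-: Ligand charges: each bromide is −1; each chloride is −1. With an overall charge of −1 the yttrium centre must be in the +3 oxidation state. Y sits in group 3, so the d-electron count is 3 − 3 = 0. A d⁰ ion has no crystal-field stabilisation preference between square planar and tetrahedral, so four ligands adopt the sterically favoured tetrahedral geometry. → tetrahedral.

[YBrCl3]^-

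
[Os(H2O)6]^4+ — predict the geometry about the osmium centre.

octahedral

Ligand charges: water is neutral. With an overall charge of +4 the osmium centre must be in the +4 oxidation state.
Group 8 minus oxidation state 4 gives a d⁴ configuration.
Coordination number: 6.
Six donors around a single metal centre give an octahedral coordination sphere.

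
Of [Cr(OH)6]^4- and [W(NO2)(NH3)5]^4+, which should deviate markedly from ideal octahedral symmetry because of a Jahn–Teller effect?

[Cr(OH)6]^4-

[Cr(OH)6]^4-: Each hydroxide is −1; balancing the −4 overall charge requires Cr(II). Group 6 minus oxidation state 2 gives a d⁴ configuration. Hydroxide is a weak-field ligand for a first-row metal, so the complex is high-spin. The t₂g³e_g¹ (high-spin) configuration has an unevenly filled e_g set; the Jahn–Teller theorem predicts a tetragonal distortion (typically axial elongation) to lift the degeneracy.
[W(NO2)(NH3)5]^4+: Each nitro (N-bound nitrite) is −1; ammonia is neutral; balancing the +4 overall charge requires W(V). Tungsten is a group-6 element; W(V) is therefore d¹. The d¹ configuration leaves the e_g set evenly filled (or empty) — no strong Jahn–Teller driving force.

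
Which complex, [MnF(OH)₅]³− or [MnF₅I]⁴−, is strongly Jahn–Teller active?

[MnF(OH)₅]³−: Ligand charges: each fluoride is −1; each hydroxide is −1. With an overall charge of −3 the manganese centre must be in the +3 oxidation state. Mn sits in group 7, so the d-electron count is 7 − 3 = 4. Fluoride and hydroxide are weak-field ligands for a first-row metal, so the complex is high-spin. The t₂g³e_g¹ (high-spin) configuration has an unevenly filled e_g set; the Jahn–Teller theorem predicts a tetragonal distortion (typically axial elongation) to lift the degeneracy.
[MnF₅I]⁴−: Summing ligand charges against the −4 overall charge gives an oxidation state of +2 for manganese. Manganese is a group-7 element; Mn(II) is therefore d⁵. Fluoride and iodide are weak-field ligands for a first-row metal, so the complex is high-spin. The d⁵ configuration leaves the e_g set evenly filled (or empty) — no strong Jahn–Teller driving force.

[MnF(OH)₅]³−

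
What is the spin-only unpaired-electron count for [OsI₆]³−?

1 unpaired electron

Each iodide is −1; balancing the −3 overall charge requires Os(III).
Os sits in group 8, so the d-electron count is 8 − 3 = 5.
The spin state decides the count: a 5d ion has a large Δₒ and is invariably low-spin.
An octahedral low-spin d⁵ ion is t₂g⁵e_g⁰, giving 1 unpaired electron.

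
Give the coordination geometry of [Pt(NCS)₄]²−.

square planar

Each isothiocyanate is −1; balancing the −2 overall charge requires Pt(II).
Platinum is a group-10 element; Pt(II) is therefore d⁸.
Coordination number: 4.
A 5d d⁸ ion has a large crystal-field splitting; square planar leaves the high-energy d_{x²−y²} orbital empty and maximises CFSE.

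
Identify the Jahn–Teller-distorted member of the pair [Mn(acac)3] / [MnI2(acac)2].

[Mn(acac)3]

[Mn(acac)3]: Each acetylacetonate is −1; balancing the 0 overall charge requires Mn(III). Mn sits in group 7, so the d-electron count is 7 − 3 = 4. Acetylacetonate is a weak-field ligand for a first-row metal, so the complex is high-spin. The t₂g³e_g¹ (high-spin) configuration has an unevenly filled e_g set; the Jahn–Teller theorem predicts a tetragonal distortion (typically axial elongation) to lift the degeneracy.
[MnI2(acac)2]: Each iodide is −1; each acetylacetonate is −1; balancing the 0 overall charge requires Mn(IV). Manganese is a group-7 element; Mn(IV) is therefore d³. The d³ configuration leaves the e_g set evenly filled (or empty) — no strong Jahn–Teller driving force.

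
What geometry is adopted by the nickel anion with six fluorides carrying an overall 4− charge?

Ligand charges: each fluoride is −1. With an overall charge of −4 the nickel centre must be in the +2 oxidation state.
Ni sits in group 10, so the d-electron count is 10 − 2 = 8.
Coordination number: 6.
Six donors around a single metal centre give an octahedral coordination sphere.

octahedral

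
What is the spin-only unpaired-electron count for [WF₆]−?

1

Each fluoride is −1; balancing the −1 overall charge requires W(V).
Group 6 minus oxidation state 5 gives a d¹ configuration.
In an octahedral field the d¹ configuration is t₂g¹e_g⁰ (only one arrangement possible), giving 1 unpaired electron.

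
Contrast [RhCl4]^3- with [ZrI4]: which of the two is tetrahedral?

[ZrI4]

For [RhCl4]^3-: Each chloride is −1; balancing the −3 overall charge requires Rh(I). Rh sits in group 9, so the d-electron count is 9 − 1 = 8. A 4d d⁸ ion has a large crystal-field splitting; square planar leaves the high-energy d_{x²−y²} orbital empty and maximises CFSE. → square planar.
For [ZrI4]: Ligand charges: each iodide is −1. With an overall charge of 0 the zirconium centre must be in the +4 oxidation state. Group 4 minus oxidation state 4 gives a d⁰ configuration. A d⁰ ion has no crystal-field stabilisation preference between square planar and tetrahedral, so four ligands adopt the sterically favoured tetrahedral geometry. → tetrahedral.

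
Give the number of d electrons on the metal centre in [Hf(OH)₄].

d⁰

Summing ligand charges against the 0 overall charge gives an oxidation state of +4 for hafnium.
Hafnium is a group-4 element; Hf(IV) is therefore d⁰.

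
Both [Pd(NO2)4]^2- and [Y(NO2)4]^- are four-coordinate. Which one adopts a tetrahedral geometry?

For [Pd(NO2)4]^2-: Ligand charges: each nitro (N-bound nitrite) is −1. With an overall charge of −2 the palladium centre must be in the +2 oxidation state. Group 10 minus oxidation state 2 gives a d⁸ configuration. A 4d d⁸ ion has a large crystal-field splitting; square planar leaves the high-energy d_{x²−y²} orbital empty and maximises CFSE. → square planar.
For [Y(NO2)4]^-: Each nitro (N-bound nitrite) is −1; balancing the −1 overall charge requires Y(III). Group 3 minus oxidation state 3 gives a d⁰ configuration. A d⁰ ion has no crystal-field stabilisation preference between square planar and tetrahedral, so four ligands adopt the sterically favoured tetrahedral geometry. → tetrahedral.

[Y(NO2)4]^-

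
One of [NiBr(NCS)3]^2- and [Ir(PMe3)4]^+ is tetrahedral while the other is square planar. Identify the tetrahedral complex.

[NiBr(NCS)3]^2-

For [NiBr(NCS)3]^2-: Each bromide is −1; each isothiocyanate is −1; balancing the −2 overall charge requires Ni(II). Nickel is a group-10 element; Ni(II) is therefore d⁸. Bromide and isothiocyanate are weak-field ligands. With weak-field ligands the CFSE gain from square planar is small, so a 3d d⁸ ion takes the sterically preferred tetrahedral geometry. → tetrahedral.
For [Ir(PMe3)4]^+: Trimethylphosphine is neutral; balancing the +1 overall charge requires Ir(I). Iridium is a group-9 element; Ir(I) is therefore d⁸. A 5d d⁸ ion has a large crystal-field splitting; square planar leaves the high-energy d_{x²−y²} orbital empty and maximises CFSE. → square planar.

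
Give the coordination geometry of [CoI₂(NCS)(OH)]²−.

Ligand charges: each iodide is −1; each isothiocyanate is −1; each hydroxide is −1. With an overall charge of −2 the cobalt centre must be in the +2 oxidation state.
Co sits in group 9, so the d-electron count is 9 − 2 = 7.
Coordination number: 4.
Hydroxide, iodide, and isothiocyanate are weak-field ligands.
For a high-spin 3d d⁷ ion with weak-field ligands the small Δₜ gives little square-planar CFSE advantage, so four ligands adopt the sterically favoured tetrahedral geometry.

tetrahedral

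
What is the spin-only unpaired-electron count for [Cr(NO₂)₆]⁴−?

2

Ligand charges: each nitro (N-bound nitrite) is −1. With an overall charge of −4 the chromium centre must be in the +2 oxidation state.
Group 6 minus oxidation state 2 gives a d⁴ configuration.
The spin state decides the count: Nitro (N-bound nitrite) is a strong-field ligand (high in the spectrochemical series) for a first-row metal, so the complex is low-spin.
An octahedral low-spin d⁴ ion is t₂g⁴e_g⁰, giving 2 unpaired electrons.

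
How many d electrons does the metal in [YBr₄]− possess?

Ligand charges: each bromide is −1. With an overall charge of −1 the yttrium centre must be in the +3 oxidation state.
Yttrium is a group-3 element; Y(III) is therefore d⁰.

d0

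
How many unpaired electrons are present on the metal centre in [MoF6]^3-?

Ligand charges: each fluoride is −1. With an overall charge of −3 the molybdenum centre must be in the +3 oxidation state.
Molybdenum is a group-6 element; Mo(III) is therefore d³.
In an octahedral field the d³ configuration is t₂g³e_g⁰ (only one arrangement possible), giving 3 unpaired electrons.

3 unpaired electrons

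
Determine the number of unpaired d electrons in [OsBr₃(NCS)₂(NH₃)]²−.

1

Summing ligand charges against the −2 overall charge gives an oxidation state of +3 for osmium.
Osmium is a group-8 element; Os(III) is therefore d⁵.
The spin state decides the count: a 5d ion has a large Δₒ and is invariably low-spin.
An octahedral low-spin d⁵ ion is t₂g⁵e_g⁰, giving 1 unpaired electron.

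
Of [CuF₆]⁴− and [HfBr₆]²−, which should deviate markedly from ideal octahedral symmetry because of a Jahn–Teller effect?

[CuF₆]⁴−

[CuF₆]⁴−: Summing ligand charges against the −4 overall charge gives an oxidation state of +2 for copper. Cu sits in group 11, so the d-electron count is 11 − 2 = 9. The t₂g⁶e_g³ configuration has an unevenly filled e_g set; the Jahn–Teller theorem predicts a tetragonal distortion (typically axial elongation) to lift the degeneracy.
[HfBr₆]²−: Ligand charges: each bromide is −1. With an overall charge of −2 the hafnium centre must be in the +4 oxidation state. Hafnium is a group-4 element; Hf(IV) is therefore d⁰. The d⁰ configuration leaves the e_g set evenly filled (or empty) — no strong Jahn–Teller driving force.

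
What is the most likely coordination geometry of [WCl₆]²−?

Each chloride is −1; balancing the −2 overall charge requires W(IV).
Group 6 minus oxidation state 4 gives a d² configuration.
Coordination number: 6.
Six donors around a single metal centre give an octahedral coordination sphere.

octahedral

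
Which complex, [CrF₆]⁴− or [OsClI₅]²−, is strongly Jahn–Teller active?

[CrF₆]⁴−

[CrF₆]⁴−: Each fluoride is −1; balancing the −4 overall charge requires Cr(II). Cr sits in group 6, so the d-electron count is 6 − 2 = 4. Fluoride is a weak-field ligand for a first-row metal, so the complex is high-spin. The t₂g³e_g¹ (high-spin) configuration has an unevenly filled e_g set; the Jahn–Teller theorem predicts a tetragonal distortion (typically axial elongation) to lift the degeneracy.
[OsClI₅]²−: Summing ligand charges against the −2 overall charge gives an oxidation state of +4 for osmium. Osmium is a group-8 element; Os(IV) is therefore d⁴. A 5d ion has a large Δₒ and is invariably low-spin. The d⁴ configuration leaves the e_g set evenly filled (or empty) — no strong Jahn–Teller driving force.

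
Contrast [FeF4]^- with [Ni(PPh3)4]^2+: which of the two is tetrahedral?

[FeF4]^-

For [FeF4]^-: Ligand charges: each fluoride is −1. With an overall charge of −1 the iron centre must be in the +3 oxidation state. Fe sits in group 8, so the d-electron count is 8 − 3 = 5. A high-spin d⁵ ion has zero CFSE in either geometry, so four ligands adopt the sterically favoured tetrahedral geometry. → tetrahedral.
For [Ni(PPh3)4]^2+: Triphenylphosphine is neutral; balancing the +2 overall charge requires Ni(II). Group 10 minus oxidation state 2 gives a d⁸ configuration. Triphenylphosphine is a strong-field ligand (high in the spectrochemical series). A 3d d⁸ ion with strong-field ligands gains enough CFSE to favour square planar over tetrahedral. → square planar.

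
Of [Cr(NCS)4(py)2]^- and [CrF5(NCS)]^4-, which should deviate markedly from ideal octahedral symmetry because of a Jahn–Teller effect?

[Cr(NCS)4(py)2]^-: Summing ligand charges against the −1 overall charge gives an oxidation state of +3 for chromium. Group 6 minus oxidation state 3 gives a d³ configuration. The d³ configuration leaves the e_g set evenly filled (or empty) — no strong Jahn–Teller driving force.
[CrF5(NCS)]^4-: Ligand charges: each fluoride is −1; each isothiocyanate is −1. With an overall charge of −4 the chromium centre must be in the +2 oxidation state. Group 6 minus oxidation state 2 gives a d⁴ configuration. Fluoride and isothiocyanate are weak-field ligands for a first-row metal, so the complex is high-spin. The t₂g³e_g¹ (high-spin) configuration has an unevenly filled e_g set; the Jahn–Teller theorem predicts a tetragonal distortion (typically axial elongation) to lift the degeneracy.

[CrF5(NCS)]^4-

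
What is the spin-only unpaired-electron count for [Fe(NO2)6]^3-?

Ligand charges: each nitro (N-bound nitrite) is −1. With an overall charge of −3 the iron centre must be in the +3 oxidation state.
Group 8 minus oxidation state 3 gives a d⁵ configuration.
The spin state decides the count: Nitro (N-bound nitrite) is a strong-field ligand (high in the spectrochemical series) for a first-row metal, so the complex is low-spin.
An octahedral low-spin d⁵ ion is t₂g⁵e_g⁰, giving 1 unpaired electron.

1 unpaired electron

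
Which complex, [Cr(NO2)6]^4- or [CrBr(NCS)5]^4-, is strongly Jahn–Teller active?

[Cr(NO2)6]^4-: Each nitro (N-bound nitrite) is −1; balancing the −4 overall charge requires Cr(II). Cr sits in group 6, so the d-electron count is 6 − 2 = 4. Nitro (N-bound nitrite) is a strong-field ligand (high in the spectrochemical series) for a first-row metal, so the complex is low-spin. The d⁴ configuration leaves the e_g set evenly filled (or empty) — no strong Jahn–Teller driving force.
[CrBr(NCS)5]^4-: Summing ligand charges against the −4 overall charge gives an oxidation state of +2 for chromium. Group 6 minus oxidation state 2 gives a d⁴ configuration. Bromide and isothiocyanate are weak-field ligands for a first-row metal, so the complex is high-spin. The t₂g³e_g¹ (high-spin) configuration has an unevenly filled e_g set; the Jahn–Teller theorem predicts a tetragonal distortion (typically axial elongation) to lift the degeneracy.

[CrBr(NCS)5]^4-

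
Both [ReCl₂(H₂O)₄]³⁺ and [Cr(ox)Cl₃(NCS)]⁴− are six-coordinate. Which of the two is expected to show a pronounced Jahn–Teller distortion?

[ReCl₂(H₂O)₄]³⁺: Ligand charges: each chloride is −1; water is neutral. With an overall charge of +3 the rhenium centre must be in the +5 oxidation state. Rhenium is a group-7 element; Re(V) is therefore d². The d² configuration leaves the e_g set evenly filled (or empty) — no strong Jahn–Teller driving force.
[Cr(ox)Cl₃(NCS)]⁴−: Summing ligand charges against the −4 overall charge gives an oxidation state of +2 for chromium. Chromium is a group-6 element; Cr(II) is therefore d⁴. Chloride, isothiocyanate, and oxalate are weak-field ligands for a first-row metal, so the complex is high-spin. The t₂g³e_g¹ (high-spin) configuration has an unevenly filled e_g set; the Jahn–Teller theorem predicts a tetragonal distortion (typically axial elongation) to lift the degeneracy.

[Cr(ox)Cl₃(NCS)]⁴−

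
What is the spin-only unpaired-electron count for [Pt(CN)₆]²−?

0 unpaired electrons

Ligand charges: each cyanide is −1. With an overall charge of −2 the platinum centre must be in the +4 oxidation state.
Group 10 minus oxidation state 4 gives a d⁶ configuration.
The spin state decides the count: a 5d ion has a large Δₒ and is invariably low-spin.
An octahedral low-spin d⁶ ion is t₂g⁶e_g⁰, giving 0 unpaired electrons.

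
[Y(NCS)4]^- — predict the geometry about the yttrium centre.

tetrahedral

Ligand charges: each isothiocyanate is −1. With an overall charge of −1 the yttrium centre must be in the +3 oxidation state.
Y sits in group 3, so the d-electron count is 3 − 3 = 0.
With 4 monodentate ligands the coordination number is 4.
A d⁰ ion has no crystal-field stabilisation preference between square planar and tetrahedral, so four ligands adopt the sterically favoured tetrahedral geometry.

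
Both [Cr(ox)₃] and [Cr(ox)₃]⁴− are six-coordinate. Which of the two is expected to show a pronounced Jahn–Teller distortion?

[Cr(ox)₃]⁴−

[Cr(ox)₃]: Each oxalate is −2; balancing the 0 overall charge requires Cr(VI). Chromium is a group-6 element; Cr(VI) is therefore d⁰. The d⁰ configuration leaves the e_g set evenly filled (or empty) — no strong Jahn–Teller driving force.
[Cr(ox)₃]⁴−: Ligand charges: each oxalate is −2. With an overall charge of −4 the chromium centre must be in the +2 oxidation state. Chromium is a group-6 element; Cr(II) is therefore d⁴. Oxalate is a weak-field ligand for a first-row metal, so the complex is high-spin. The t₂g³e_g¹ (high-spin) configuration has an unevenly filled e_g set; the Jahn–Teller theorem predicts a tetragonal distortion (typically axial elongation) to lift the degeneracy.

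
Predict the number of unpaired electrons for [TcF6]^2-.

Ligand charges: each fluoride is −1. With an overall charge of −2 the technetium centre must be in the +4 oxidation state.
Group 7 minus oxidation state 4 gives a d³ configuration.
In an octahedral field the d³ configuration is t₂g³e_g⁰ (only one arrangement possible), giving 3 unpaired electrons.

3 unpaired electrons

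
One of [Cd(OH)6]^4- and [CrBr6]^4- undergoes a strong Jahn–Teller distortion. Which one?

[CrBr6]^4-

[Cd(OH)6]^4-: Ligand charges: each hydroxide is −1. With an overall charge of −4 the cadmium centre must be in the +2 oxidation state. Cadmium is a group-12 element; Cd(II) is therefore d¹⁰. The d¹⁰ configuration leaves the e_g set evenly filled (or empty) — no strong Jahn–Teller driving force.
[CrBr6]^4-: Each bromide is −1; balancing the −4 overall charge requires Cr(II). Cr sits in group 6, so the d-electron count is 6 − 2 = 4. Bromide is a weak-field ligand for a first-row metal, so the complex is high-spin. The t₂g³e_g¹ (high-spin) configuration has an unevenly filled e_g set; the Jahn–Teller theorem predicts a tetragonal distortion (typically axial elongation) to lift the degeneracy.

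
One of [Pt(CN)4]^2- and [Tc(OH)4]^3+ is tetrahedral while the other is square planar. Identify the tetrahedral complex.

[Tc(OH)4]^3+

For [Pt(CN)4]^2-: Each cyanide is −1; balancing the −2 overall charge requires Pt(II). Platinum is a group-10 element; Pt(II) is therefore d⁸. A 5d d⁸ ion has a large crystal-field splitting; square planar leaves the high-energy d_{x²−y²} orbital empty and maximises CFSE. → square planar.
For [Tc(OH)4]^3+: Summing ligand charges against the +3 overall charge gives an oxidation state of +7 for technetium. Tc sits in group 7, so the d-electron count is 7 − 7 = 0. A d⁰ ion has no crystal-field stabilisation preference between square planar and tetrahedral, so four ligands adopt the sterically favoured tetrahedral geometry. → tetrahedral.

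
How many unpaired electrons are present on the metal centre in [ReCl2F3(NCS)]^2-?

3 unpaired electrons

Each chloride is −1; each fluoride is −1; each isothiocyanate is −1; balancing the −2 overall charge requires Re(IV).
Re sits in group 7, so the d-electron count is 7 − 4 = 3.
In an octahedral field the d³ configuration is t₂g³e_g⁰ (only one arrangement possible), giving 3 unpaired electrons.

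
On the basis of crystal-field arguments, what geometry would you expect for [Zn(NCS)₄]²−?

tetrahedral

Ligand charges: each isothiocyanate is −1. With an overall charge of −2 the zinc centre must be in the +2 oxidation state.
Zn sits in group 12, so the d-electron count is 12 − 2 = 10.
Coordination number: 4.
A d¹⁰ ion has no crystal-field stabilisation preference between square planar and tetrahedral, so four ligands adopt the sterically favoured tetrahedral geometry.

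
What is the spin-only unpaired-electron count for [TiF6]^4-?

2

Each fluoride is −1; balancing the −4 overall charge requires Ti(II).
Ti sits in group 4, so the d-electron count is 4 − 2 = 2.
In an octahedral field the d² configuration is t₂g²e_g⁰ (only one arrangement possible), giving 2 unpaired electrons.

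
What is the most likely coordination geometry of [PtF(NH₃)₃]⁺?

Ligand charges: each fluoride is −1; ammonia is neutral. With an overall charge of +1 the platinum centre must be in the +2 oxidation state.
Pt sits in group 10, so the d-electron count is 10 − 2 = 8.
Coordination number: 4.
A 5d d⁸ ion has a large crystal-field splitting; square planar leaves the high-energy d_{x²−y²} orbital empty and maximises CFSE.

square planar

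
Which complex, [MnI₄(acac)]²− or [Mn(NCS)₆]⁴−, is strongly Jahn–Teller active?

[MnI₄(acac)]²−

[MnI₄(acac)]²−: Ligand charges: each iodide is −1; each acetylacetonate is −1. With an overall charge of −2 the manganese centre must be in the +3 oxidation state. Group 7 minus oxidation state 3 gives a d⁴ configuration. Acetylacetonate and iodide are weak-field ligands for a first-row metal, so the complex is high-spin. The t₂g³e_g¹ (high-spin) configuration has an unevenly filled e_g set; the Jahn–Teller theorem predicts a tetragonal distortion (typically axial elongation) to lift the degeneracy.
[Mn(NCS)₆]⁴−: Summing ligand charges against the −4 overall charge gives an oxidation state of +2 for manganese. Group 7 minus oxidation state 2 gives a d⁵ configuration. Isothiocyanate is a weak-field ligand for a first-row metal, so the complex is high-spin. The d⁵ configuration leaves the e_g set evenly filled (or empty) — no strong Jahn–Teller driving force.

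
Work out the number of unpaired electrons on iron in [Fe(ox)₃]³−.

Ligand charges: each oxalate is −2. With an overall charge of −3 the iron centre must be in the +3 oxidation state.
Iron is a group-8 element; Fe(III) is therefore d⁵.
Counting donor atoms: 3×oxalate (bidentate) → 6 donors. Coordination number = 6.
The spin state decides the count: Oxalate is a weak-field ligand for a first-row metal, so the complex is high-spin.
An octahedral high-spin d⁵ ion is t₂g³e_g², giving 5 unpaired electrons.

5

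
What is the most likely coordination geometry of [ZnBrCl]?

Each bromide is −1; each chloride is −1; balancing the 0 overall charge requires Zn(II).
Group 12 minus oxidation state 2 gives a d¹⁰ configuration.
Coordination number: 2.
A d¹⁰ ion with only two ligands adopts a linear arrangement (sp hybridisation; no CFSE preference).

linear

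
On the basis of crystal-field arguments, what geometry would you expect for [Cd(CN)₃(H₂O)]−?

tetrahedral

Ligand charges: each cyanide is −1; water is neutral. With an overall charge of −1 the cadmium centre must be in the +2 oxidation state.
Cadmium is a group-12 element; Cd(II) is therefore d¹⁰.
Coordination number: 4.
A d¹⁰ ion has no crystal-field stabilisation preference between square planar and tetrahedral, so four ligands adopt the sterically favoured tetrahedral geometry.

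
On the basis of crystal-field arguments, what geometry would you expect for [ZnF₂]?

linear

Summing ligand charges against the 0 overall charge gives an oxidation state of +2 for zinc.
Zn sits in group 12, so the d-electron count is 12 − 2 = 10.
With 2 monodentate ligands the coordination number is 2.
A d¹⁰ ion with only two ligands adopts a linear arrangement (sp hybridisation; no CFSE preference).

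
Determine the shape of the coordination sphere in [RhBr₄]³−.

square planar

Ligand charges: each bromide is −1. With an overall charge of −3 the rhodium centre must be in the +1 oxidation state.
Rh sits in group 9, so the d-electron count is 9 − 1 = 8.
Coordination number: 4.
A 4d d⁸ ion has a large crystal-field splitting; square planar leaves the high-energy d_{x²−y²} orbital empty and maximises CFSE.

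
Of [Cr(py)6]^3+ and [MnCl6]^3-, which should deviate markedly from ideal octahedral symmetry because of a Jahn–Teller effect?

[Cr(py)6]^3+: Pyridine is neutral; balancing the +3 overall charge requires Cr(III). Group 6 minus oxidation state 3 gives a d³ configuration. The d³ configuration leaves the e_g set evenly filled (or empty) — no strong Jahn–Teller driving force.
[MnCl6]^3-: Summing ligand charges against the −3 overall charge gives an oxidation state of +3 for manganese. Manganese is a group-7 element; Mn(III) is therefore d⁴. Chloride is a weak-field ligand for a first-row metal, so the complex is high-spin. The t₂g³e_g¹ (high-spin) configuration has an unevenly filled e_g set; the Jahn–Teller theorem predicts a tetragonal distortion (typically axial elongation) to lift the degeneracy.

[MnCl6]^3-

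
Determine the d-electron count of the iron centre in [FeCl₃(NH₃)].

Ligand charges: each chloride is −1; ammonia is neutral. With an overall charge of 0 the iron centre must be in the +3 oxidation state.
Iron is a group-8 element; Fe(III) is therefore d⁵.

d⁵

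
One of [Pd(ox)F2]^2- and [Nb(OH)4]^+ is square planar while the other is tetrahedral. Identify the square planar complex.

For [Pd(ox)F2]^2-: Summing ligand charges against the −2 overall charge gives an oxidation state of +2 for palladium. Pd sits in group 10, so the d-electron count is 10 − 2 = 8. A 4d d⁸ ion has a large crystal-field splitting; square planar leaves the high-energy d_{x²−y²} orbital empty and maximises CFSE. → square planar.
For [Nb(OH)4]^+: Ligand charges: each hydroxide is −1. With an overall charge of +1 the niobium centre must be in the +5 oxidation state. Nb sits in group 5, so the d-electron count is 5 − 5 = 0. A d⁰ ion has no crystal-field stabilisation preference between square planar and tetrahedral, so four ligands adopt the sterically favoured tetrahedral geometry. → tetrahedral.

[Pd(ox)F2]^2-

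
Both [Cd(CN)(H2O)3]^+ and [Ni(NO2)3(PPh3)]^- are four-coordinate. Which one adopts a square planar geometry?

[Ni(NO2)3(PPh3)]^-

For [Cd(CN)(H2O)3]^+: Each cyanide is −1; water is neutral; balancing the +1 overall charge requires Cd(II). Cd sits in group 12, so the d-electron count is 12 − 2 = 10. A d¹⁰ ion has no crystal-field stabilisation preference between square planar and tetrahedral, so four ligands adopt the sterically favoured tetrahedral geometry. → tetrahedral.
For [Ni(NO2)3(PPh3)]^-: Summing ligand charges against the −1 overall charge gives an oxidation state of +2 for nickel. Group 10 minus oxidation state 2 gives a d⁸ configuration. Nitro (N-bound nitrite) and triphenylphosphine are strong-field ligands (high in the spectrochemical series). A 3d d⁸ ion with strong-field ligands gains enough CFSE to favour square planar over tetrahedral. → square planar.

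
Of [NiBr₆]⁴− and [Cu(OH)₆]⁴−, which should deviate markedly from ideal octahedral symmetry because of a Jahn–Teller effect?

[Cu(OH)₆]⁴−

[NiBr₆]⁴−: Ligand charges: each bromide is −1. With an overall charge of −4 the nickel centre must be in the +2 oxidation state. Group 10 minus oxidation state 2 gives a d⁸ configuration. The d⁸ configuration leaves the e_g set evenly filled (or empty) — no strong Jahn–Teller driving force.
[Cu(OH)₆]⁴−: Each hydroxide is −1; balancing the −4 overall charge requires Cu(II). Cu sits in group 11, so the d-electron count is 11 − 2 = 9. The t₂g⁶e_g³ configuration has an unevenly filled e_g set; the Jahn–Teller theorem predicts a tetragonal distortion (typically axial elongation) to lift the degeneracy.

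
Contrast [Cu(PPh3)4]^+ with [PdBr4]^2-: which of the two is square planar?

For [Cu(PPh3)4]^+: Summing ligand charges against the +1 overall charge gives an oxidation state of +1 for copper. Copper is a group-11 element; Cu(I) is therefore d¹⁰. A d¹⁰ ion has no crystal-field stabilisation preference between square planar and tetrahedral, so four ligands adopt the sterically favoured tetrahedral geometry. → tetrahedral.
For [PdBr4]^2-: Ligand charges: each bromide is −1. With an overall charge of −2 the palladium centre must be in the +2 oxidation state. Pd sits in group 10, so the d-electron count is 10 − 2 = 8. A 4d d⁸ ion has a large crystal-field splitting; square planar leaves the high-energy d_{x²−y²} orbital empty and maximises CFSE. → square planar.

[PdBr4]^2-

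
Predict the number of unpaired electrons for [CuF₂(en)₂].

1

Each fluoride is −1; ethylenediamine is neutral; balancing the 0 overall charge requires Cu(II).
Cu sits in group 11, so the d-electron count is 11 − 2 = 9.
Counting donor atoms: 2×fluoride (monodentate) → 2 donors; 2×ethylenediamine (bidentate) → 4 donors. Coordination number = 6.
In an octahedral field the d⁹ configuration is t₂g⁶e_g³ (only one arrangement possible), giving 1 unpaired electron.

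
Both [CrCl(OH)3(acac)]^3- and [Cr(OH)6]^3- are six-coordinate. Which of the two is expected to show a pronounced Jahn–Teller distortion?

[CrCl(OH)3(acac)]^3-: Ligand charges: each chloride is −1; each hydroxide is −1; each acetylacetonate is −1. With an overall charge of −3 the chromium centre must be in the +2 oxidation state. Cr sits in group 6, so the d-electron count is 6 − 2 = 4. Acetylacetonate, chloride, and hydroxide are weak-field ligands for a first-row metal, so the complex is high-spin. The t₂g³e_g¹ (high-spin) configuration has an unevenly filled e_g set; the Jahn–Teller theorem predicts a tetragonal distortion (typically axial elongation) to lift the degeneracy.
[Cr(OH)6]^3-: Summing ligand charges against the −3 overall charge gives an oxidation state of +3 for chromium. Chromium is a group-6 element; Cr(III) is therefore d³. The d³ configuration leaves the e_g set evenly filled (or empty) — no strong Jahn–Teller driving force.

[CrCl(OH)3(acac)]^3-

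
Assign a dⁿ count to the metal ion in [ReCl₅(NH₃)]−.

Each chloride is −1; ammonia is neutral; balancing the −1 overall charge requires Re(IV).
Rhenium is a group-7 element; Re(IV) is therefore d³.

d3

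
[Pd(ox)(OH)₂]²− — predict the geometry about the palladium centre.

Ligand charges: each oxalate is −2; each hydroxide is −1. With an overall charge of −2 the palladium centre must be in the +2 oxidation state.
Pd sits in group 10, so the d-electron count is 10 − 2 = 8.
Counting donor atoms: 1×oxalate (bidentate) → 2 donors; 2×hydroxide (monodentate) → 2 donors. Coordination number = 4.
A 4d d⁸ ion has a large crystal-field splitting; square planar leaves the high-energy d_{x²−y²} orbital empty and maximises CFSE.

square planar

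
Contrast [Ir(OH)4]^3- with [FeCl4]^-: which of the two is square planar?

[Ir(OH)4]^3-

For [Ir(OH)4]^3-: Each hydroxide is −1; balancing the −3 overall charge requires Ir(I). Ir sits in group 9, so the d-electron count is 9 − 1 = 8. A 5d d⁸ ion has a large crystal-field splitting; square planar leaves the high-energy d_{x²−y²} orbital empty and maximises CFSE. → square planar.
For [FeCl4]^-: Ligand charges: each chloride is −1. With an overall charge of −1 the iron centre must be in the +3 oxidation state. Iron is a group-8 element; Fe(III) is therefore d⁵. A high-spin d⁵ ion has zero CFSE in either geometry, so four ligands adopt the sterically favoured tetrahedral geometry. → tetrahedral.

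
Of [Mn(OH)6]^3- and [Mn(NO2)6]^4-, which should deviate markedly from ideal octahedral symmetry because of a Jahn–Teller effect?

[Mn(OH)6]^3-: Summing ligand charges against the −3 overall charge gives an oxidation state of +3 for manganese. Manganese is a group-7 element; Mn(III) is therefore d⁴. Hydroxide is a weak-field ligand for a first-row metal, so the complex is high-spin. The t₂g³e_g¹ (high-spin) configuration has an unevenly filled e_g set; the Jahn–Teller theorem predicts a tetragonal distortion (typically axial elongation) to lift the degeneracy.
[Mn(NO2)6]^4-: Ligand charges: each nitro (N-bound nitrite) is −1. With an overall charge of −4 the manganese centre must be in the +2 oxidation state. Manganese is a group-7 element; Mn(II) is therefore d⁵. Nitro (N-bound nitrite) is a strong-field ligand (high in the spectrochemical series) for a first-row metal, so the complex is low-spin. The d⁵ configuration leaves the e_g set evenly filled (or empty) — no strong Jahn–Teller driving force.

[Mn(OH)6]^3-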